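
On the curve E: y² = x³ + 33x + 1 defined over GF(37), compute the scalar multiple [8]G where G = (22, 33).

(17, 6)

Double-and-add on 8 = (1000)₂. Start with G = (22, 33) for the leading 1-bit.
double: tangent at (22, 33): λ = (3·22² + 33)/(2·33) ≡ 5/29. 29⁻¹ ≡ 23 (mod 37) since 29·23 = 667 ≡ 1, so λ ≡ 5·23 ≡ 4.
  x = λ² - 22 - 22 = 16 - 44 ≡ 9; y = λ·(22 - 9) - 33 ≡ 19. → (9, 19)
double: tangent at (9, 19): λ = (3·9² + 33)/(2·19) ≡ 17/1. 1⁻¹ ≡ 1 (mod 37) since 1·1 = 1 ≡ 1, so λ ≡ 17·1 ≡ 17.
  x = λ² - 9 - 9 = 289 - 18 ≡ 12; y = λ·(9 - 12) - 19 ≡ 4. → (12, 4)
double: tangent at (12, 4): λ = (3·12² + 33)/(2·4) ≡ 21/8. 8⁻¹ ≡ 14 (mod 37) since 8·14 = 112 ≡ 1, so λ ≡ 21·14 ≡ 35.
  x = λ² - 12 - 12 = 1225 - 24 ≡ 17; y = λ·(12 - 17) - 4 ≡ 6. → (17, 6)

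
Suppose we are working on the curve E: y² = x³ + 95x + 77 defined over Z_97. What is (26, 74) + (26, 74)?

tangent at (26, 74): λ = (3·26² + 95)/(2·74) ≡ 86/51. 51⁻¹ ≡ 78 (mod 97), so λ ≡ 86·78 ≡ 15.
  x = λ² - 26 - 26 = 225 - 52 ≡ 76; y = λ·(26 - 76) - 74 ≡ 49. → (76, 49)

(76, 49)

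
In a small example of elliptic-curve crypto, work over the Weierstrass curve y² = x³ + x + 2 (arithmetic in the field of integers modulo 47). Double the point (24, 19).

tangent at (24, 19): λ = (3·24² + 1)/(2·19) ≡ 37/38. 38⁻¹ ≡ 26 (mod 47), so λ ≡ 37·26 ≡ 22.
  x = λ² - 24 - 24 = 484 - 48 ≡ 13; y = λ·(24 - 13) - 19 ≡ 35. → (13, 35)

(13, 35)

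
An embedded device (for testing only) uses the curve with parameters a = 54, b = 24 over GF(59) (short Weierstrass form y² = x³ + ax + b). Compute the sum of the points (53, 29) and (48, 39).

(21, 25)

(53, 29) + (48, 39). λ = (39 - 29)/(48 - 53) ≡ 10/54 mod 59. 54⁻¹ ≡ 47 (mod 59), so λ ≡ 57.
  x = λ² - 53 - 48 = 3249 - 101 ≡ 21; y = λ·(53 - 21) - 29 ≡ 25. → (21, 25)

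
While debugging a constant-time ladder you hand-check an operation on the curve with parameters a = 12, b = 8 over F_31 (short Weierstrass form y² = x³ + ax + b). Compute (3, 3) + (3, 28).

O

The two points share x = 3 and their y-coordinates satisfy 3 + 28 ≡ 0 (mod 31), so they are inverses. Their sum is the point at infinity.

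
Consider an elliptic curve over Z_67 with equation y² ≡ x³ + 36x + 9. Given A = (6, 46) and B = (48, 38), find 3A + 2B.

First 3A:
Repeated addition: build up to 3A.
2A: tangent at (6, 46): λ = (3·6² + 36)/(2·46) ≡ 10/25. 25⁻¹ ≡ 59 (mod 67) since 25·59 = 1475 ≡ 1, so λ ≡ 10·59 ≡ 54.
  x = λ² - 6 - 6 = 2916 - 12 ≡ 23; y = λ·(6 - 23) - 46 ≡ 41. → (23, 41)
3A: (23, 41) + (6, 46). λ = (46 - 41)/(6 - 23) ≡ 5/50 mod 67. 50⁻¹ ≡ 63 (mod 67), so λ ≡ 47.
  x = λ² - 23 - 6 = 2209 - 29 ≡ 36; y = λ·(23 - 36) - 41 ≡ 18. → (36, 18)
3A = (36, 18).
Next 2B:
Repeated addition: build up to 2B.
2B: tangent at (48, 38): λ = (3·48² + 36)/(2·38) ≡ 47/9. 9⁻¹ ≡ 15 (mod 67), so λ ≡ 47·15 ≡ 35.
  x = λ² - 48 - 48 = 1225 - 96 ≡ 57; y = λ·(48 - 57) - 38 ≡ 49. → (57, 49)
2B = (57, 49).
Finally 3A + 2B:
(36, 18) + (57, 49). λ = (49 - 18)/(57 - 36) ≡ 31/21 mod 67. 21⁻¹ ≡ 16 (mod 67) since 21·16 = 336 ≡ 1, so λ ≡ 27.
  x = λ² - 36 - 57 = 729 - 93 ≡ 33; y = λ·(36 - 33) - 18 ≡ 63. → (33, 63)

(33, 63)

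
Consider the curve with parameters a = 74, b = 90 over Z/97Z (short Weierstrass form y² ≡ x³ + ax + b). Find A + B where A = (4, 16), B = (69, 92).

(16, 61)

(4, 16) + (69, 92). λ = (92 - 16)/(69 - 4) ≡ 76/65 mod 97. 65⁻¹ ≡ 3 (mod 97), so λ ≡ 34.
  x = λ² - 4 - 69 = 1156 - 73 ≡ 16; y = λ·(4 - 16) - 16 ≡ 61. → (16, 61)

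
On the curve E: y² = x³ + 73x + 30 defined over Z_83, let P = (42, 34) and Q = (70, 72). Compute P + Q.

(42, 34) + (70, 72). λ = (72 - 34)/(70 - 42) ≡ 38/28 mod 83. 28⁻¹ ≡ 3 (mod 83), so λ ≡ 31.
  x = λ² - 42 - 70 = 961 - 112 ≡ 19; y = λ·(42 - 19) - 34 ≡ 15. → (19, 15)

(19, 15)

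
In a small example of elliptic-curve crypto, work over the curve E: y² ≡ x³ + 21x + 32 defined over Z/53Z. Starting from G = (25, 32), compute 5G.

(3, 4)

Double-and-add on 5 = (101)₂. Start with G = (25, 32) for the leading 1-bit.
double: tangent at (25, 32): λ = (3·25² + 21)/(2·32) ≡ 41/11. 11⁻¹ ≡ 29 (mod 53), so λ ≡ 41·29 ≡ 23.
  x = λ² - 25 - 25 = 529 - 50 ≡ 2; y = λ·(25 - 2) - 32 ≡ 20. → (2, 20)
double: tangent at (2, 20): λ = (3·2² + 21)/(2·20) ≡ 33/40. 40⁻¹ ≡ 4 (mod 53) since 40·4 = 160 ≡ 1, so λ ≡ 33·4 ≡ 26.
  x = λ² - 2 - 2 = 676 - 4 ≡ 36; y = λ·(2 - 36) - 20 ≡ 50. → (36, 50)
add G: (36, 50) + (25, 32). λ = (32 - 50)/(25 - 36) ≡ 35/42 mod 53. 42⁻¹ ≡ 24 (mod 53), so λ ≡ 45.
  x = λ² - 36 - 25 = 2025 - 61 ≡ 3; y = λ·(36 - 3) - 50 ≡ 4. → (3, 4)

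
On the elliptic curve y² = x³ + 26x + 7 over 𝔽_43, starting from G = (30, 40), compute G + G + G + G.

Repeated addition: build up to 4G.
2G: tangent at (30, 40): λ = (3·30² + 26)/(2·40) ≡ 17/37. 37⁻¹ ≡ 7 (mod 43), so λ ≡ 17·7 ≡ 33.
  x = λ² - 30 - 30 = 1089 - 60 ≡ 40; y = λ·(30 - 40) - 40 ≡ 17. → (40, 17)
3G: (40, 17) + (30, 40). λ = (40 - 17)/(30 - 40) ≡ 23/33 mod 43. 33⁻¹ ≡ 30 (mod 43) since 33·30 = 990 ≡ 1, so λ ≡ 2.
  x = λ² - 40 - 30 = 4 - 70 ≡ 20; y = λ·(40 - 20) - 17 ≡ 23. → (20, 23)
4G: (20, 23) + (30, 40). λ = (40 - 23)/(30 - 20) ≡ 17/10 mod 43. 10⁻¹ ≡ 13 (mod 43), so λ ≡ 6.
  x = λ² - 20 - 30 = 36 - 50 ≡ 29; y = λ·(20 - 29) - 23 ≡ 9. → (29, 9)

(29, 9)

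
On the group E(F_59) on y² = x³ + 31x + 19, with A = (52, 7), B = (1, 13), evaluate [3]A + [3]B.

(37, 28)

First 3A:
Repeated addition: build up to 3A.
2A: tangent at (52, 7): λ = (3·52² + 31)/(2·7) ≡ 1/14. 14⁻¹ ≡ 38 (mod 59), so λ ≡ 1·38 ≡ 38.
  x = λ² - 52 - 52 = 1444 - 104 ≡ 42; y = λ·(52 - 42) - 7 ≡ 19. → (42, 19)
3A: (42, 19) + (52, 7). λ = (7 - 19)/(52 - 42) ≡ 47/10 mod 59. 10⁻¹ ≡ 6 (mod 59), so λ ≡ 46.
  x = λ² - 42 - 52 = 2116 - 94 ≡ 16; y = λ·(42 - 16) - 19 ≡ 56. → (16, 56)
3A = (16, 56).
Next 3B:
Repeated addition: build up to 3B.
2B: tangent at (1, 13): λ = (3·1² + 31)/(2·13) ≡ 34/26. 26⁻¹ ≡ 25 (mod 59), so λ ≡ 34·25 ≡ 24.
  x = λ² - 1 - 1 = 576 - 2 ≡ 43; y = λ·(1 - 43) - 13 ≡ 41. → (43, 41)
3B: (43, 41) + (1, 13). λ = (13 - 41)/(1 - 43) ≡ 31/17 mod 59. 17⁻¹ ≡ 7 (mod 59), so λ ≡ 40.
  x = λ² - 43 - 1 = 1600 - 44 ≡ 22; y = λ·(43 - 22) - 41 ≡ 32. → (22, 32)
3B = (22, 32).
Finally 3A + 3B:
(16, 56) + (22, 32). λ = (32 - 56)/(22 - 16) ≡ 35/6 mod 59. 6⁻¹ ≡ 10 (mod 59) since 6·10 = 60 ≡ 1, so λ ≡ 55.
  x = λ² - 16 - 22 = 3025 - 38 ≡ 37; y = λ·(16 - 37) - 56 ≡ 28. → (37, 28)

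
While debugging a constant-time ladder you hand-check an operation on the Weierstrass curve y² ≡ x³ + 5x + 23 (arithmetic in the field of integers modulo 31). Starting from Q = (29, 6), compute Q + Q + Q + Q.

(26, 20)

Double-and-add on 4 = (100)₂. Start with Q = (29, 6) for the leading 1-bit.
double: tangent at (29, 6): λ = (3·29² + 5)/(2·6) ≡ 17/12. 12⁻¹ ≡ 13 (mod 31) since 12·13 = 156 ≡ 1, so λ ≡ 17·13 ≡ 4.
  x = λ² - 29 - 29 = 16 - 58 ≡ 20; y = λ·(29 - 20) - 6 ≡ 30. → (20, 30)
double: tangent at (20, 30): λ = (3·20² + 5)/(2·30) ≡ 27/29. 29⁻¹ ≡ 15 (mod 31) since 29·15 = 435 ≡ 1, so λ ≡ 27·15 ≡ 2.
  x = λ² - 20 - 20 = 4 - 40 ≡ 26; y = λ·(20 - 26) - 30 ≡ 20. → (26, 20)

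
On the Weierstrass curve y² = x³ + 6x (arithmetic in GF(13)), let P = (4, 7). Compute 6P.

(4, 7)

Repeated addition: build up to 6P.
2P: tangent at (4, 7): λ = (3·4² + 6)/(2·7) ≡ 2/1. 1⁻¹ ≡ 1 (mod 13), so λ ≡ 2·1 ≡ 2.
  x = λ² - 4 - 4 = 4 - 8 ≡ 9; y = λ·(4 - 9) - 7 ≡ 9. → (9, 9)
3P: (9, 9) + (4, 7). λ = (7 - 9)/(4 - 9) ≡ 11/8 mod 13. 8⁻¹ ≡ 5 (mod 13), so λ ≡ 3.
  x = λ² - 9 - 4 = 9 - 13 ≡ 9; y = λ·(9 - 9) - 9 ≡ 4. → (9, 4)
4P: (9, 4) + (4, 7). λ = (7 - 4)/(4 - 9) ≡ 3/8 mod 13. 8⁻¹ ≡ 5 (mod 13) since 8·5 = 40 ≡ 1, so λ ≡ 2.
  x = λ² - 9 - 4 = 4 - 13 ≡ 4; y = λ·(9 - 4) - 4 ≡ 6. → (4, 6)
5P: (4, 6) + (4, 7): same x and y₁ ≡ -y₂, so the sum is the point at infinity.
6P: the point at infinity + (4, 7) = (4, 7) (identity).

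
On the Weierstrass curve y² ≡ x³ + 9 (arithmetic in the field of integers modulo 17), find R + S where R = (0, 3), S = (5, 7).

(0, 3) + (5, 7). λ = (7 - 3)/(5 - 0) ≡ 4/5 mod 17. 5⁻¹ ≡ 7 (mod 17) since 5·7 = 35 ≡ 1, so λ ≡ 11.
  x = λ² - 0 - 5 = 121 - 5 ≡ 14; y = λ·(0 - 14) - 3 ≡ 13. → (14, 13)

(14, 13)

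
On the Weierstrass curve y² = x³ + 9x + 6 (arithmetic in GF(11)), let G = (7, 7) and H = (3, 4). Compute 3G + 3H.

First 3G:
Repeated addition: build up to 3G.
2G: tangent at (7, 7): λ = (3·7² + 9)/(2·7) ≡ 2/3. 3⁻¹ ≡ 4 (mod 11) since 3·4 = 12 ≡ 1, so λ ≡ 2·4 ≡ 8.
  x = λ² - 7 - 7 = 64 - 14 ≡ 6; y = λ·(7 - 6) - 7 ≡ 1. → (6, 1)
3G: (6, 1) + (7, 7). λ = (7 - 1)/(7 - 6) ≡ 6/1 mod 11. 1⁻¹ ≡ 1 (mod 11) since 1·1 = 1 ≡ 1, so λ ≡ 6.
  x = λ² - 6 - 7 = 36 - 13 ≡ 1; y = λ·(6 - 1) - 1 ≡ 7. → (1, 7)
3G = (1, 7).
Next 3H:
Repeated addition: build up to 3H.
2H: tangent at (3, 4): λ = (3·3² + 9)/(2·4) ≡ 3/8. 8⁻¹ ≡ 7 (mod 11), so λ ≡ 3·7 ≡ 10.
  x = λ² - 3 - 3 = 100 - 6 ≡ 6; y = λ·(3 - 6) - 4 ≡ 10. → (6, 10)
3H: (6, 10) + (3, 4). λ = (4 - 10)/(3 - 6) ≡ 5/8 mod 11. 8⁻¹ ≡ 7 (mod 11) since 8·7 = 56 ≡ 1, so λ ≡ 2.
  x = λ² - 6 - 3 = 4 - 9 ≡ 6; y = λ·(6 - 6) - 10 ≡ 1. → (6, 1)
3H = (6, 1).
Finally 3G + 3H:
(1, 7) + (6, 1). λ = (1 - 7)/(6 - 1) ≡ 5/5 mod 11. 5⁻¹ ≡ 9 (mod 11), so λ ≡ 1.
  x = λ² - 1 - 6 = 1 - 7 ≡ 5; y = λ·(1 - 5) - 7 ≡ 0. → (5, 0)

(5, 0)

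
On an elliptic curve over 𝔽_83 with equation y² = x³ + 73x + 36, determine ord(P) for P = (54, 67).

2P: tangent at (54, 67): λ = (3·54² + 73)/(2·67) ≡ 23/51. 51⁻¹ ≡ 70 (mod 83), so λ ≡ 23·70 ≡ 33.
  x = λ² - 54 - 54 = 1089 - 108 ≡ 68; y = λ·(54 - 68) - 67 ≡ 52. → (68, 52)
3P: (68, 52) + (54, 67). λ = (67 - 52)/(54 - 68) ≡ 15/69 mod 83. 69⁻¹ ≡ 77 (mod 83), so λ ≡ 76.
  x = λ² - 68 - 54 = 5776 - 122 ≡ 10; y = λ·(68 - 10) - 52 ≡ 40. → (10, 40)
4P: (10, 40) + (54, 67). λ = (67 - 40)/(54 - 10) ≡ 27/44 mod 83. 44⁻¹ ≡ 17 (mod 83), so λ ≡ 44.
  x = λ² - 10 - 54 = 1936 - 64 ≡ 46; y = λ·(10 - 46) - 40 ≡ 36. → (46, 36)
5P: (46, 36) + (54, 67). λ = (67 - 36)/(54 - 46) ≡ 31/8 mod 83. 8⁻¹ ≡ 52 (mod 83) since 8·52 = 416 ≡ 1, so λ ≡ 35.
  x = λ² - 46 - 54 = 1225 - 100 ≡ 46; y = λ·(46 - 46) - 36 ≡ 47. → (46, 47)
6P: (46, 47) + (54, 67). λ = (67 - 47)/(54 - 46) ≡ 20/8 mod 83. 8⁻¹ ≡ 52 (mod 83), so λ ≡ 44.
  x = λ² - 46 - 54 = 1936 - 100 ≡ 10; y = λ·(46 - 10) - 47 ≡ 43. → (10, 43)
7P: (10, 43) + (54, 67). λ = (67 - 43)/(54 - 10) ≡ 24/44 mod 83. 44⁻¹ ≡ 17 (mod 83), so λ ≡ 76.
  x = λ² - 10 - 54 = 5776 - 64 ≡ 68; y = λ·(10 - 68) - 43 ≡ 31. → (68, 31)
8P: (68, 31) + (54, 67). λ = (67 - 31)/(54 - 68) ≡ 36/69 mod 83. 69⁻¹ ≡ 77 (mod 83) since 69·77 = 5313 ≡ 1, so λ ≡ 33.
  x = λ² - 68 - 54 = 1089 - 122 ≡ 54; y = λ·(68 - 54) - 31 ≡ 16. → (54, 16)
9P: (54, 16) + (54, 67): same x and y₁ ≡ -y₂, so the sum is 𝒪.
9P = 𝒪, so the order is 9.

9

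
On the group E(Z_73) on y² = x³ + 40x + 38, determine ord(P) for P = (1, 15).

2P: tangent at (1, 15): λ = (3·1² + 40)/(2·15) ≡ 43/30. 30⁻¹ ≡ 56 (mod 73), so λ ≡ 43·56 ≡ 72.
  x = λ² - 1 - 1 = 5184 - 2 ≡ 72; y = λ·(1 - 72) - 15 ≡ 56. → (72, 56)
3P: (72, 56) + (1, 15). λ = (15 - 56)/(1 - 72) ≡ 32/2 mod 73. 2⁻¹ ≡ 37 (mod 73) since 2·37 = 74 ≡ 1, so λ ≡ 16.
  x = λ² - 72 - 1 = 256 - 73 ≡ 37; y = λ·(72 - 37) - 56 ≡ 66. → (37, 66)
4P: (37, 66) + (1, 15). λ = (15 - 66)/(1 - 37) ≡ 22/37 mod 73. 37⁻¹ ≡ 2 (mod 73) since 37·2 = 74 ≡ 1, so λ ≡ 44.
  x = λ² - 37 - 1 = 1936 - 38 ≡ 0; y = λ·(37 - 0) - 66 ≡ 29. → (0, 29)
5P: (0, 29) + (1, 15). λ = (15 - 29)/(1 - 0) ≡ 59/1 mod 73. 1⁻¹ ≡ 1 (mod 73) since 1·1 = 1 ≡ 1, so λ ≡ 59.
  x = λ² - 0 - 1 = 3481 - 1 ≡ 49; y = λ·(0 - 49) - 29 ≡ 0. → (49, 0)
6P: (49, 0) + (1, 15). λ = (15 - 0)/(1 - 49) ≡ 15/25 mod 73. 25⁻¹ ≡ 38 (mod 73) since 25·38 = 950 ≡ 1, so λ ≡ 59.
  x = λ² - 49 - 1 = 3481 - 50 ≡ 0; y = λ·(49 - 0) - 0 ≡ 44. → (0, 44)
7P: (0, 44) + (1, 15). λ = (15 - 44)/(1 - 0) ≡ 44/1 mod 73. 1⁻¹ ≡ 1 (mod 73), so λ ≡ 44.
  x = λ² - 0 - 1 = 1936 - 1 ≡ 37; y = λ·(0 - 37) - 44 ≡ 7. → (37, 7)
8P: (37, 7) + (1, 15). λ = (15 - 7)/(1 - 37) ≡ 8/37 mod 73. 37⁻¹ ≡ 2 (mod 73) since 37·2 = 74 ≡ 1, so λ ≡ 16.
  x = λ² - 37 - 1 = 256 - 38 ≡ 72; y = λ·(37 - 72) - 7 ≡ 17. → (72, 17)
9P: (72, 17) + (1, 15). λ = (15 - 17)/(1 - 72) ≡ 71/2 mod 73. 2⁻¹ ≡ 37 (mod 73) since 2·37 = 74 ≡ 1, so λ ≡ 72.
  x = λ² - 72 - 1 = 5184 - 73 ≡ 1; y = λ·(72 - 1) - 17 ≡ 58. → (1, 58)
10P: (1, 58) + (1, 15): same x and y₁ ≡ -y₂, so the sum is O.
10P = O, so the order is 10.

10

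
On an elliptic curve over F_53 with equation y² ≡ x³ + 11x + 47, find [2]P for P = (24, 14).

(20, 30)

tangent at (24, 14): λ = (3·24² + 11)/(2·14) ≡ 43/28. 28⁻¹ ≡ 36 (mod 53), so λ ≡ 43·36 ≡ 11.
  x = λ² - 24 - 24 = 121 - 48 ≡ 20; y = λ·(24 - 20) - 14 ≡ 30. → (20, 30)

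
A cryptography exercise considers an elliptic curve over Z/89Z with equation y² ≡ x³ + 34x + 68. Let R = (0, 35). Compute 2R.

tangent at (0, 35): λ = (3·0² + 34)/(2·35) ≡ 34/70. 70⁻¹ ≡ 14 (mod 89), so λ ≡ 34·14 ≡ 31.
  x = λ² - 0 - 0 = 961 - 0 ≡ 71; y = λ·(0 - 71) - 35 ≡ 78. → (71, 78)

(71, 78)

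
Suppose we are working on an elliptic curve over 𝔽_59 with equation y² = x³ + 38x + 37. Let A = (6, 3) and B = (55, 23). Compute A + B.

(2, 48)

(6, 3) + (55, 23). λ = (23 - 3)/(55 - 6) ≡ 20/49 mod 59. 49⁻¹ ≡ 53 (mod 59) since 49·53 = 2597 ≡ 1, so λ ≡ 57.
  x = λ² - 6 - 55 = 3249 - 61 ≡ 2; y = λ·(6 - 2) - 3 ≡ 48. → (2, 48)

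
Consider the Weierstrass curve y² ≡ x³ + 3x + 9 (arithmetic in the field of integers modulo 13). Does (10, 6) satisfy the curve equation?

no

y² = 6² ≡ 10; x³ + 3x + 9 = 1039 ≡ 12 (mod 13). 10 ≠ 12.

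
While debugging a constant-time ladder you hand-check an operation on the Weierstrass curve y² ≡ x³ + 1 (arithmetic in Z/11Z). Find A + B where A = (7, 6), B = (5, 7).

(7, 6) + (5, 7). λ = (7 - 6)/(5 - 7) ≡ 1/9 mod 11. 9⁻¹ ≡ 5 (mod 11) since 9·5 = 45 ≡ 1, so λ ≡ 5.
  x = λ² - 7 - 5 = 25 - 12 ≡ 2; y = λ·(7 - 2) - 6 ≡ 8. → (2, 8)

(2, 8)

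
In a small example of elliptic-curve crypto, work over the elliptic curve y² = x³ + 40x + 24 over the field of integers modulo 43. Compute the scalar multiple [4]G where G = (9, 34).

Repeated addition: build up to 4G.
2G: tangent at (9, 34): λ = (3·9² + 40)/(2·34) ≡ 25/25. 25⁻¹ ≡ 31 (mod 43), so λ ≡ 25·31 ≡ 1.
  x = λ² - 9 - 9 = 1 - 18 ≡ 26; y = λ·(9 - 26) - 34 ≡ 35. → (26, 35)
3G: (26, 35) + (9, 34). λ = (34 - 35)/(9 - 26) ≡ 42/26 mod 43. 26⁻¹ ≡ 5 (mod 43), so λ ≡ 38.
  x = λ² - 26 - 9 = 1444 - 35 ≡ 33; y = λ·(26 - 33) - 35 ≡ 0. → (33, 0)
4G: (33, 0) + (9, 34). λ = (34 - 0)/(9 - 33) ≡ 34/19 mod 43. 19⁻¹ ≡ 34 (mod 43) since 19·34 = 646 ≡ 1, so λ ≡ 38.
  x = λ² - 33 - 9 = 1444 - 42 ≡ 26; y = λ·(33 - 26) - 0 ≡ 8. → (26, 8)

(26, 8)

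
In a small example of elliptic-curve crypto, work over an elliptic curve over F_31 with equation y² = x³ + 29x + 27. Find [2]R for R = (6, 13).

tangent at (6, 13): λ = (3·6² + 29)/(2·13) ≡ 13/26. 26⁻¹ ≡ 6 (mod 31) since 26·6 = 156 ≡ 1, so λ ≡ 13·6 ≡ 16.
  x = λ² - 6 - 6 = 256 - 12 ≡ 27; y = λ·(6 - 27) - 13 ≡ 23. → (27, 23)

(27, 23)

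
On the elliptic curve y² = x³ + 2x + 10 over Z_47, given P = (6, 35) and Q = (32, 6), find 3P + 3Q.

(13, 20)

First 3P:
Repeated addition: build up to 3P.
2P: tangent at (6, 35): λ = (3·6² + 2)/(2·35) ≡ 16/23. 23⁻¹ ≡ 45 (mod 47), so λ ≡ 16·45 ≡ 15.
  x = λ² - 6 - 6 = 225 - 12 ≡ 25; y = λ·(6 - 25) - 35 ≡ 9. → (25, 9)
3P: (25, 9) + (6, 35). λ = (35 - 9)/(6 - 25) ≡ 26/28 mod 47. 28⁻¹ ≡ 42 (mod 47) since 28·42 = 1176 ≡ 1, so λ ≡ 11.
  x = λ² - 25 - 6 = 121 - 31 ≡ 43; y = λ·(25 - 43) - 9 ≡ 28. → (43, 28)
3P = (43, 28).
Next 3Q:
Repeated addition: build up to 3Q.
2Q: tangent at (32, 6): λ = (3·32² + 2)/(2·6) ≡ 19/12. 12⁻¹ ≡ 4 (mod 47), so λ ≡ 19·4 ≡ 29.
  x = λ² - 32 - 32 = 841 - 64 ≡ 25; y = λ·(32 - 25) - 6 ≡ 9. → (25, 9)
3Q: (25, 9) + (32, 6). λ = (6 - 9)/(32 - 25) ≡ 44/7 mod 47. 7⁻¹ ≡ 27 (mod 47), so λ ≡ 13.
  x = λ² - 25 - 32 = 169 - 57 ≡ 18; y = λ·(25 - 18) - 9 ≡ 35. → (18, 35)
3Q = (18, 35).
Finally 3P + 3Q:
(43, 28) + (18, 35). λ = (35 - 28)/(18 - 43) ≡ 7/22 mod 47. 22⁻¹ ≡ 15 (mod 47), so λ ≡ 11.
  x = λ² - 43 - 18 = 121 - 61 ≡ 13; y = λ·(43 - 13) - 28 ≡ 20. → (13, 20)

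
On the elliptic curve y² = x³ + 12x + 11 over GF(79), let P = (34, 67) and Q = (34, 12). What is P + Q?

The two points share x = 34 and their y-coordinates satisfy 67 + 12 ≡ 0 (mod 79), so they are inverses. Their sum is O.

O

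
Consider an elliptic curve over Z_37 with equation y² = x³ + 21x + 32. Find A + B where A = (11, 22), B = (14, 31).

(11, 22) + (14, 31). λ = (31 - 22)/(14 - 11) ≡ 9/3 mod 37. 3⁻¹ ≡ 25 (mod 37), so λ ≡ 3.
  x = λ² - 11 - 14 = 9 - 25 ≡ 21; y = λ·(11 - 21) - 22 ≡ 22. → (21, 22)

(21, 22)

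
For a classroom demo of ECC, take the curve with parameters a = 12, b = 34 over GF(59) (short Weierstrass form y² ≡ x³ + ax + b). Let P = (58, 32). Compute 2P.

(11, 50)

tangent at (58, 32): λ = (3·58² + 12)/(2·32) ≡ 15/5. 5⁻¹ ≡ 12 (mod 59), so λ ≡ 15·12 ≡ 3.
  x = λ² - 58 - 58 = 9 - 116 ≡ 11; y = λ·(58 - 11) - 32 ≡ 50. → (11, 50)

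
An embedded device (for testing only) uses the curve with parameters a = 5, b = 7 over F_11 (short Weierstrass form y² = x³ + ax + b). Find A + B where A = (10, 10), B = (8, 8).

(10, 10) + (8, 8). λ = (8 - 10)/(8 - 10) ≡ 9/9 mod 11. 9⁻¹ ≡ 5 (mod 11) since 9·5 = 45 ≡ 1, so λ ≡ 1.
  x = λ² - 10 - 8 = 1 - 18 ≡ 5; y = λ·(10 - 5) - 10 ≡ 6. → (5, 6)

(5, 6)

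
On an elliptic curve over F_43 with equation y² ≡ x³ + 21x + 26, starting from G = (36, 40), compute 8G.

(42, 2)

Repeated addition: build up to 8G.
2G: tangent at (36, 40): λ = (3·36² + 21)/(2·40) ≡ 39/37. 37⁻¹ ≡ 7 (mod 43) since 37·7 = 259 ≡ 1, so λ ≡ 39·7 ≡ 15.
  x = λ² - 36 - 36 = 225 - 72 ≡ 24; y = λ·(36 - 24) - 40 ≡ 11. → (24, 11)
3G: (24, 11) + (36, 40). λ = (40 - 11)/(36 - 24) ≡ 29/12 mod 43. 12⁻¹ ≡ 18 (mod 43) since 12·18 = 216 ≡ 1, so λ ≡ 6.
  x = λ² - 24 - 36 = 36 - 60 ≡ 19; y = λ·(24 - 19) - 11 ≡ 19. → (19, 19)
4G: (19, 19) + (36, 40). λ = (40 - 19)/(36 - 19) ≡ 21/17 mod 43. 17⁻¹ ≡ 38 (mod 43), so λ ≡ 24.
  x = λ² - 19 - 36 = 576 - 55 ≡ 5; y = λ·(19 - 5) - 19 ≡ 16. → (5, 16)
5G: (5, 16) + (36, 40). λ = (40 - 16)/(36 - 5) ≡ 24/31 mod 43. 31⁻¹ ≡ 25 (mod 43) since 31·25 = 775 ≡ 1, so λ ≡ 41.
  x = λ² - 5 - 36 = 1681 - 41 ≡ 6; y = λ·(5 - 6) - 16 ≡ 29. → (6, 29)
6G: (6, 29) + (36, 40). λ = (40 - 29)/(36 - 6) ≡ 11/30 mod 43. 30⁻¹ ≡ 33 (mod 43), so λ ≡ 19.
  x = λ² - 6 - 36 = 361 - 42 ≡ 18; y = λ·(6 - 18) - 29 ≡ 1. → (18, 1)
7G: (18, 1) + (36, 40). λ = (40 - 1)/(36 - 18) ≡ 39/18 mod 43. 18⁻¹ ≡ 12 (mod 43), so λ ≡ 38.
  x = λ² - 18 - 36 = 1444 - 54 ≡ 14; y = λ·(18 - 14) - 1 ≡ 22. → (14, 22)
8G: (14, 22) + (36, 40). λ = (40 - 22)/(36 - 14) ≡ 18/22 mod 43. 22⁻¹ ≡ 2 (mod 43), so λ ≡ 36.
  x = λ² - 14 - 36 = 1296 - 50 ≡ 42; y = λ·(14 - 42) - 22 ≡ 2. → (42, 2)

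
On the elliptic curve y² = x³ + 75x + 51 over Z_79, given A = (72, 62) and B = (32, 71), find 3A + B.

(48, 76)

First 3A:
Repeated addition: build up to 3A.
2A: tangent at (72, 62): λ = (3·72² + 75)/(2·62) ≡ 64/45. 45⁻¹ ≡ 72 (mod 79) since 45·72 = 3240 ≡ 1, so λ ≡ 64·72 ≡ 26.
  x = λ² - 72 - 72 = 676 - 144 ≡ 58; y = λ·(72 - 58) - 62 ≡ 65. → (58, 65)
3A: (58, 65) + (72, 62). λ = (62 - 65)/(72 - 58) ≡ 76/14 mod 79. 14⁻¹ ≡ 17 (mod 79), so λ ≡ 28.
  x = λ² - 58 - 72 = 784 - 130 ≡ 22; y = λ·(58 - 22) - 65 ≡ 74. → (22, 74)
3A = (22, 74).
Finally 3A + B:
(22, 74) + (32, 71). λ = (71 - 74)/(32 - 22) ≡ 76/10 mod 79. 10⁻¹ ≡ 8 (mod 79), so λ ≡ 55.
  x = λ² - 22 - 32 = 3025 - 54 ≡ 48; y = λ·(22 - 48) - 74 ≡ 76. → (48, 76)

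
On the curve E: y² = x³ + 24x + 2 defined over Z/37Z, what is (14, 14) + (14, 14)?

tangent at (14, 14): λ = (3·14² + 24)/(2·14) ≡ 20/28. 28⁻¹ ≡ 4 (mod 37), so λ ≡ 20·4 ≡ 6.
  x = λ² - 14 - 14 = 36 - 28 ≡ 8; y = λ·(14 - 8) - 14 ≡ 22. → (8, 22)

(8, 22)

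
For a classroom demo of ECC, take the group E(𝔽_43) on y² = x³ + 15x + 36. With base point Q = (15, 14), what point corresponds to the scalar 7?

(0, 37)

Repeated addition: build up to 7Q.
2Q: tangent at (15, 14): λ = (3·15² + 15)/(2·14) ≡ 2/28. 28⁻¹ ≡ 20 (mod 43), so λ ≡ 2·20 ≡ 40.
  x = λ² - 15 - 15 = 1600 - 30 ≡ 22; y = λ·(15 - 22) - 14 ≡ 7. → (22, 7)
3Q: (22, 7) + (15, 14). λ = (14 - 7)/(15 - 22) ≡ 7/36 mod 43. 36⁻¹ ≡ 6 (mod 43) since 36·6 = 216 ≡ 1, so λ ≡ 42.
  x = λ² - 22 - 15 = 1764 - 37 ≡ 7; y = λ·(22 - 7) - 7 ≡ 21. → (7, 21)
4Q: (7, 21) + (15, 14). λ = (14 - 21)/(15 - 7) ≡ 36/8 mod 43. 8⁻¹ ≡ 27 (mod 43) since 8·27 = 216 ≡ 1, so λ ≡ 26.
  x = λ² - 7 - 15 = 676 - 22 ≡ 9; y = λ·(7 - 9) - 21 ≡ 13. → (9, 13)
5Q: (9, 13) + (15, 14). λ = (14 - 13)/(15 - 9) ≡ 1/6 mod 43. 6⁻¹ ≡ 36 (mod 43) since 6·36 = 216 ≡ 1, so λ ≡ 36.
  x = λ² - 9 - 15 = 1296 - 24 ≡ 25; y = λ·(9 - 25) - 13 ≡ 13. → (25, 13)
6Q: (25, 13) + (15, 14). λ = (14 - 13)/(15 - 25) ≡ 1/33 mod 43. 33⁻¹ ≡ 30 (mod 43) since 33·30 = 990 ≡ 1, so λ ≡ 30.
  x = λ² - 25 - 15 = 900 - 40 ≡ 0; y = λ·(25 - 0) - 13 ≡ 6. → (0, 6)
7Q: (0, 6) + (15, 14). λ = (14 - 6)/(15 - 0) ≡ 8/15 mod 43. 15⁻¹ ≡ 23 (mod 43) since 15·23 = 345 ≡ 1, so λ ≡ 12.
  x = λ² - 0 - 15 = 144 - 15 ≡ 0; y = λ·(0 - 0) - 6 ≡ 37. → (0, 37)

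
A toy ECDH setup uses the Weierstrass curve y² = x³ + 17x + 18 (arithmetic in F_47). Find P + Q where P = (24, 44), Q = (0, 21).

(24, 44) + (0, 21). λ = (21 - 44)/(0 - 24) ≡ 24/23 mod 47. 23⁻¹ ≡ 45 (mod 47), so λ ≡ 46.
  x = λ² - 24 - 0 = 2116 - 24 ≡ 24; y = λ·(24 - 24) - 44 ≡ 3. → (24, 3)

(24, 3)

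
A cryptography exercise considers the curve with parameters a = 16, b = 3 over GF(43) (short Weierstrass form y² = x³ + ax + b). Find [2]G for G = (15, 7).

(8, 16)

tangent at (15, 7): λ = (3·15² + 16)/(2·7) ≡ 3/14. 14⁻¹ ≡ 40 (mod 43), so λ ≡ 3·40 ≡ 34.
  x = λ² - 15 - 15 = 1156 - 30 ≡ 8; y = λ·(15 - 8) - 7 ≡ 16. → (8, 16)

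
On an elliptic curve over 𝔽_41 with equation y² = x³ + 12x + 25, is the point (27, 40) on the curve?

no

y² = 40² ≡ 1; x³ + 12x + 25 = 20032 ≡ 24 (mod 41). 1 ≠ 24.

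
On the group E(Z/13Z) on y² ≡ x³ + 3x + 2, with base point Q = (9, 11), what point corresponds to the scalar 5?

Double-and-add on 5 = (101)₂. Start with Q = (9, 11) for the leading 1-bit.
double: tangent at (9, 11): λ = (3·9² + 3)/(2·11) ≡ 12/9. 9⁻¹ ≡ 3 (mod 13), so λ ≡ 12·3 ≡ 10.
  x = λ² - 9 - 9 = 100 - 18 ≡ 4; y = λ·(9 - 4) - 11 ≡ 0. → (4, 0)
double: (4, 0) + (4, 0): same x and y₁ ≡ -y₂, so the sum is O.
add Q: O + (9, 11) = (9, 11) (identity).

(9, 11)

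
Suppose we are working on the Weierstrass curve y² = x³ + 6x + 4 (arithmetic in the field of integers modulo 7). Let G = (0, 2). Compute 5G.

O

Double-and-add on 5 = (101)₂. Start with G = (0, 2) for the leading 1-bit.
double: tangent at (0, 2): λ = (3·0² + 6)/(2·2) ≡ 6/4. 4⁻¹ ≡ 2 (mod 7) since 4·2 = 8 ≡ 1, so λ ≡ 6·2 ≡ 5.
  x = λ² - 0 - 0 = 25 - 0 ≡ 4; y = λ·(0 - 4) - 2 ≡ 6. → (4, 6)
double: tangent at (4, 6): λ = (3·4² + 6)/(2·6) ≡ 5/5. 5⁻¹ ≡ 3 (mod 7) since 5·3 = 15 ≡ 1, so λ ≡ 5·3 ≡ 1.
  x = λ² - 4 - 4 = 1 - 8 ≡ 0; y = λ·(4 - 0) - 6 ≡ 5. → (0, 5)
add G: (0, 5) + (0, 2): same x and y₁ ≡ -y₂, so the sum is O.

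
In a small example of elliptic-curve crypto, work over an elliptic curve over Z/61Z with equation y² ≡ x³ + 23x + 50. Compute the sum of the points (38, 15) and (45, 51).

(53, 56)

(38, 15) + (45, 51). λ = (51 - 15)/(45 - 38) ≡ 36/7 mod 61. 7⁻¹ ≡ 35 (mod 61), so λ ≡ 40.
  x = λ² - 38 - 45 = 1600 - 83 ≡ 53; y = λ·(38 - 53) - 15 ≡ 56. → (53, 56)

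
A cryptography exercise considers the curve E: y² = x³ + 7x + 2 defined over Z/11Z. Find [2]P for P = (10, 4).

(7, 8)

tangent at (10, 4): λ = (3·10² + 7)/(2·4) ≡ 10/8. 8⁻¹ ≡ 7 (mod 11), so λ ≡ 10·7 ≡ 4.
  x = λ² - 10 - 10 = 16 - 20 ≡ 7; y = λ·(10 - 7) - 4 ≡ 8. → (7, 8)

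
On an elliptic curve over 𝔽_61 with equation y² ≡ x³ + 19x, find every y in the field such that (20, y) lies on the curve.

x³ + 19x + 0 = 8380 ≡ 23 (mod 61).
23 is a non-residue mod 61; no y exists.

none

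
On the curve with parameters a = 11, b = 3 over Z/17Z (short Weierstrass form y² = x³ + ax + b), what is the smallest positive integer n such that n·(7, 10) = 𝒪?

2P: tangent at (7, 10): λ = (3·7² + 11)/(2·10) ≡ 5/3. 3⁻¹ ≡ 6 (mod 17) since 3·6 = 18 ≡ 1, so λ ≡ 5·6 ≡ 13.
  x = λ² - 7 - 7 = 169 - 14 ≡ 2; y = λ·(7 - 2) - 10 ≡ 4. → (2, 4)
3P: (2, 4) + (7, 10). λ = (10 - 4)/(7 - 2) ≡ 6/5 mod 17. 5⁻¹ ≡ 7 (mod 17) since 5·7 = 35 ≡ 1, so λ ≡ 8.
  x = λ² - 2 - 7 = 64 - 9 ≡ 4; y = λ·(2 - 4) - 4 ≡ 14. → (4, 14)
4P: (4, 14) + (7, 10). λ = (10 - 14)/(7 - 4) ≡ 13/3 mod 17. 3⁻¹ ≡ 6 (mod 17), so λ ≡ 10.
  x = λ² - 4 - 7 = 100 - 11 ≡ 4; y = λ·(4 - 4) - 14 ≡ 3. → (4, 3)
5P: (4, 3) + (7, 10). λ = (10 - 3)/(7 - 4) ≡ 7/3 mod 17. 3⁻¹ ≡ 6 (mod 17) since 3·6 = 18 ≡ 1, so λ ≡ 8.
  x = λ² - 4 - 7 = 64 - 11 ≡ 2; y = λ·(4 - 2) - 3 ≡ 13. → (2, 13)
6P: (2, 13) + (7, 10). λ = (10 - 13)/(7 - 2) ≡ 14/5 mod 17. 5⁻¹ ≡ 7 (mod 17), so λ ≡ 13.
  x = λ² - 2 - 7 = 169 - 9 ≡ 7; y = λ·(2 - 7) - 13 ≡ 7. → (7, 7)
7P: (7, 7) + (7, 10): same x and y₁ ≡ -y₂, so the sum is 𝒪.
7P = 𝒪, so the order is 7.

7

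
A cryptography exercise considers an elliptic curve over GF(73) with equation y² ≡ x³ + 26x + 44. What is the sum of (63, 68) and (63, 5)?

O

The two points share x = 63 and their y-coordinates satisfy 68 + 5 ≡ 0 (mod 73), so they are inverses. Their sum is O.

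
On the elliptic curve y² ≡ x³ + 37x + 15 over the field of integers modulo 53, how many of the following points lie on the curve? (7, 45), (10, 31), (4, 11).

(7, 45): 45² ≡ 11, rhs ≡ 34 → off.
(10, 31): 31² ≡ 7, rhs ≡ 7 → on.
(4, 11): 11² ≡ 15, rhs ≡ 15 → on.

2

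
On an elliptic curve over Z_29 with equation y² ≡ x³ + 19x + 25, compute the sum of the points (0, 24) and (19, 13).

(26, 17)

(0, 24) + (19, 13). λ = (13 - 24)/(19 - 0) ≡ 18/19 mod 29. 19⁻¹ ≡ 26 (mod 29), so λ ≡ 4.
  x = λ² - 0 - 19 = 16 - 19 ≡ 26; y = λ·(0 - 26) - 24 ≡ 17. → (26, 17)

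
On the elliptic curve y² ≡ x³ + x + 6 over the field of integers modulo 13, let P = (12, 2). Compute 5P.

(4, 3)

Double-and-add on 5 = (101)₂. Start with P = (12, 2) for the leading 1-bit.
double: tangent at (12, 2): λ = (3·12² + 1)/(2·2) ≡ 4/4. 4⁻¹ ≡ 10 (mod 13) since 4·10 = 40 ≡ 1, so λ ≡ 4·10 ≡ 1.
  x = λ² - 12 - 12 = 1 - 24 ≡ 3; y = λ·(12 - 3) - 2 ≡ 7. → (3, 7)
double: tangent at (3, 7): λ = (3·3² + 1)/(2·7) ≡ 2/1. 1⁻¹ ≡ 1 (mod 13) since 1·1 = 1 ≡ 1, so λ ≡ 2·1 ≡ 2.
  x = λ² - 3 - 3 = 4 - 6 ≡ 11; y = λ·(3 - 11) - 7 ≡ 3. → (11, 3)
add P: (11, 3) + (12, 2). λ = (2 - 3)/(12 - 11) ≡ 12/1 mod 13. 1⁻¹ ≡ 1 (mod 13) since 1·1 = 1 ≡ 1, so λ ≡ 12.
  x = λ² - 11 - 12 = 144 - 23 ≡ 4; y = λ·(11 - 4) - 3 ≡ 3. → (4, 3)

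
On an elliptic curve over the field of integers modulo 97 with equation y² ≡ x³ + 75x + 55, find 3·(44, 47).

Write G = (44, 47).
Repeated addition: build up to 3G.
2G: tangent at (44, 47): λ = (3·44² + 75)/(2·47) ≡ 63/94. 94⁻¹ ≡ 32 (mod 97), so λ ≡ 63·32 ≡ 76.
  x = λ² - 44 - 44 = 5776 - 88 ≡ 62; y = λ·(44 - 62) - 47 ≡ 40. → (62, 40)
3G: (62, 40) + (44, 47). λ = (47 - 40)/(44 - 62) ≡ 7/79 mod 97. 79⁻¹ ≡ 70 (mod 97) since 79·70 = 5530 ≡ 1, so λ ≡ 5.
  x = λ² - 62 - 44 = 25 - 106 ≡ 16; y = λ·(62 - 16) - 40 ≡ 93. → (16, 93)

(16, 93)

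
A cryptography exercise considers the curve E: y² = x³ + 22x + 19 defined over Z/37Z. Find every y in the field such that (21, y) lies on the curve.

14, 23

x³ + 22x + 19 = 9742 ≡ 11 (mod 37).
Square roots of 11 mod 37: 14 and 23 (since 14² = 196 ≡ 11).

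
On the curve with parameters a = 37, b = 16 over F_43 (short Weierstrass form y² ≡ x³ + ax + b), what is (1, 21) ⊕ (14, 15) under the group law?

(16, 19)

(1, 21) + (14, 15). λ = (15 - 21)/(14 - 1) ≡ 37/13 mod 43. 13⁻¹ ≡ 10 (mod 43), so λ ≡ 26.
  x = λ² - 1 - 14 = 676 - 15 ≡ 16; y = λ·(1 - 16) - 21 ≡ 19. → (16, 19)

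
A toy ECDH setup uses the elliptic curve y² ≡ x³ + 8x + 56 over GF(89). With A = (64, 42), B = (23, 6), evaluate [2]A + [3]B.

(55, 21)

First 2A:
Repeated addition: build up to 2A.
2A: tangent at (64, 42): λ = (3·64² + 8)/(2·42) ≡ 14/84. 84⁻¹ ≡ 71 (mod 89), so λ ≡ 14·71 ≡ 15.
  x = λ² - 64 - 64 = 225 - 128 ≡ 8; y = λ·(64 - 8) - 42 ≡ 86. → (8, 86)
2A = (8, 86).
Next 3B:
Repeated addition: build up to 3B.
2B: tangent at (23, 6): λ = (3·23² + 8)/(2·6) ≡ 82/12. 12⁻¹ ≡ 52 (mod 89), so λ ≡ 82·52 ≡ 81.
  x = λ² - 23 - 23 = 6561 - 46 ≡ 18; y = λ·(23 - 18) - 6 ≡ 43. → (18, 43)
3B: (18, 43) + (23, 6). λ = (6 - 43)/(23 - 18) ≡ 52/5 mod 89. 5⁻¹ ≡ 18 (mod 89), so λ ≡ 46.
  x = λ² - 18 - 23 = 2116 - 41 ≡ 28; y = λ·(18 - 28) - 43 ≡ 31. → (28, 31)
3B = (28, 31).
Finally 2A + 3B:
(8, 86) + (28, 31). λ = (31 - 86)/(28 - 8) ≡ 34/20 mod 89. 20⁻¹ ≡ 49 (mod 89), so λ ≡ 64.
  x = λ² - 8 - 28 = 4096 - 36 ≡ 55; y = λ·(8 - 55) - 86 ≡ 21. → (55, 21)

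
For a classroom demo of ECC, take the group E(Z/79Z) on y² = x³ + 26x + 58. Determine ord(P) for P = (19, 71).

4

2P: tangent at (19, 71): λ = (3·19² + 26)/(2·71) ≡ 3/63. 63⁻¹ ≡ 74 (mod 79), so λ ≡ 3·74 ≡ 64.
  x = λ² - 19 - 19 = 4096 - 38 ≡ 29; y = λ·(19 - 29) - 71 ≡ 0. → (29, 0)
3P: (29, 0) + (19, 71). λ = (71 - 0)/(19 - 29) ≡ 71/69 mod 79. 69⁻¹ ≡ 71 (mod 79), so λ ≡ 64.
  x = λ² - 29 - 19 = 4096 - 48 ≡ 19; y = λ·(29 - 19) - 0 ≡ 8. → (19, 8)
4P: (19, 8) + (19, 71): same x and y₁ ≡ -y₂, so the sum is the point at infinity.
4P = the point at infinity, so the order is 4.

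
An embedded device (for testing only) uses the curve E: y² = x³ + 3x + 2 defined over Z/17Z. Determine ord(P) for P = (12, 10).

8

2P: tangent at (12, 10): λ = (3·12² + 3)/(2·10) ≡ 10/3. 3⁻¹ ≡ 6 (mod 17) since 3·6 = 18 ≡ 1, so λ ≡ 10·6 ≡ 9.
  x = λ² - 12 - 12 = 81 - 24 ≡ 6; y = λ·(12 - 6) - 10 ≡ 10. → (6, 10)
3P: (6, 10) + (12, 10). λ = (10 - 10)/(12 - 6) ≡ 0/6 mod 17. 6⁻¹ ≡ 3 (mod 17), so λ ≡ 0.
  x = λ² - 6 - 12 = 0 - 18 ≡ 16; y = λ·(6 - 16) - 10 ≡ 7. → (16, 7)
4P: (16, 7) + (12, 10). λ = (10 - 7)/(12 - 16) ≡ 3/13 mod 17. 13⁻¹ ≡ 4 (mod 17), so λ ≡ 12.
  x = λ² - 16 - 12 = 144 - 28 ≡ 14; y = λ·(16 - 14) - 7 ≡ 0. → (14, 0)
5P: (14, 0) + (12, 10). λ = (10 - 0)/(12 - 14) ≡ 10/15 mod 17. 15⁻¹ ≡ 8 (mod 17), so λ ≡ 12.
  x = λ² - 14 - 12 = 144 - 26 ≡ 16; y = λ·(14 - 16) - 0 ≡ 10. → (16, 10)
6P: (16, 10) + (12, 10). λ = (10 - 10)/(12 - 16) ≡ 0/13 mod 17. 13⁻¹ ≡ 4 (mod 17), so λ ≡ 0.
  x = λ² - 16 - 12 = 0 - 28 ≡ 6; y = λ·(16 - 6) - 10 ≡ 7. → (6, 7)
7P: (6, 7) + (12, 10). λ = (10 - 7)/(12 - 6) ≡ 3/6 mod 17. 6⁻¹ ≡ 3 (mod 17), so λ ≡ 9.
  x = λ² - 6 - 12 = 81 - 18 ≡ 12; y = λ·(6 - 12) - 7 ≡ 7. → (12, 7)
8P: (12, 7) + (12, 10): same x and y₁ ≡ -y₂, so the sum is the point at infinity.
8P = the point at infinity, so the order is 8.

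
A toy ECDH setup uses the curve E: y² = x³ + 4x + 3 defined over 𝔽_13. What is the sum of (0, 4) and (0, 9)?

The two points share x = 0 and their y-coordinates satisfy 4 + 9 ≡ 0 (mod 13), so they are inverses. Their sum is ∞.

O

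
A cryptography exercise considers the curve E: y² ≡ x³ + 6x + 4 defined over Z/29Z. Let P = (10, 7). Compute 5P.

(9, 27)

Double-and-add on 5 = (101)₂. Start with P = (10, 7) for the leading 1-bit.
double: tangent at (10, 7): λ = (3·10² + 6)/(2·7) ≡ 16/14. 14⁻¹ ≡ 27 (mod 29), so λ ≡ 16·27 ≡ 26.
  x = λ² - 10 - 10 = 676 - 20 ≡ 18; y = λ·(10 - 18) - 7 ≡ 17. → (18, 17)
double: tangent at (18, 17): λ = (3·18² + 6)/(2·17) ≡ 21/5. 5⁻¹ ≡ 6 (mod 29), so λ ≡ 21·6 ≡ 10.
  x = λ² - 18 - 18 = 100 - 36 ≡ 6; y = λ·(18 - 6) - 17 ≡ 16. → (6, 16)
add P: (6, 16) + (10, 7). λ = (7 - 16)/(10 - 6) ≡ 20/4 mod 29. 4⁻¹ ≡ 22 (mod 29) since 4·22 = 88 ≡ 1, so λ ≡ 5.
  x = λ² - 6 - 10 = 25 - 16 ≡ 9; y = λ·(6 - 9) - 16 ≡ 27. → (9, 27)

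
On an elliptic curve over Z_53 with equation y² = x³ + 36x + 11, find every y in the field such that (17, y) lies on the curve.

17, 36

x³ + 36x + 11 = 5536 ≡ 24 (mod 53).
Square roots of 24 mod 53: 17 and 36 (since 17² = 289 ≡ 24).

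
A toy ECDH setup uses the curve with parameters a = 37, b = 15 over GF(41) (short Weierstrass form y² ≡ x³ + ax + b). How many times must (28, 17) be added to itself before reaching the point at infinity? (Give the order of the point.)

5

2P: tangent at (28, 17): λ = (3·28² + 37)/(2·17) ≡ 11/34. 34⁻¹ ≡ 35 (mod 41) since 34·35 = 1190 ≡ 1, so λ ≡ 11·35 ≡ 16.
  x = λ² - 28 - 28 = 256 - 56 ≡ 36; y = λ·(28 - 36) - 17 ≡ 19. → (36, 19)
3P: (36, 19) + (28, 17). λ = (17 - 19)/(28 - 36) ≡ 39/33 mod 41. 33⁻¹ ≡ 5 (mod 41), so λ ≡ 31.
  x = λ² - 36 - 28 = 961 - 64 ≡ 36; y = λ·(36 - 36) - 19 ≡ 22. → (36, 22)
4P: (36, 22) + (28, 17). λ = (17 - 22)/(28 - 36) ≡ 36/33 mod 41. 33⁻¹ ≡ 5 (mod 41) since 33·5 = 165 ≡ 1, so λ ≡ 16.
  x = λ² - 36 - 28 = 256 - 64 ≡ 28; y = λ·(36 - 28) - 22 ≡ 24. → (28, 24)
5P: (28, 24) + (28, 17): same x and y₁ ≡ -y₂, so the sum is the point at infinity.
5P = the point at infinity, so the order is 5.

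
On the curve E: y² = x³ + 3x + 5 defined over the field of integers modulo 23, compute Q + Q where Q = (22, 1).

(11, 9)

tangent at (22, 1): λ = (3·22² + 3)/(2·1) ≡ 6/2. 2⁻¹ ≡ 12 (mod 23), so λ ≡ 6·12 ≡ 3.
  x = λ² - 22 - 22 = 9 - 44 ≡ 11; y = λ·(22 - 11) - 1 ≡ 9. → (11, 9)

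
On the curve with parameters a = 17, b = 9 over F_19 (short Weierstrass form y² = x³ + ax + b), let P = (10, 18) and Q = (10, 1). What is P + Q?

The two points share x = 10 and their y-coordinates satisfy 18 + 1 ≡ 0 (mod 19), so they are inverses. Their sum is 𝒪.

O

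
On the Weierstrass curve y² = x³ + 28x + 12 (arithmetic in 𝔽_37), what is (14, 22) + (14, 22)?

tangent at (14, 22): λ = (3·14² + 28)/(2·22) ≡ 24/7. 7⁻¹ ≡ 16 (mod 37), so λ ≡ 24·16 ≡ 14.
  x = λ² - 14 - 14 = 196 - 28 ≡ 20; y = λ·(14 - 20) - 22 ≡ 5. → (20, 5)

(20, 5)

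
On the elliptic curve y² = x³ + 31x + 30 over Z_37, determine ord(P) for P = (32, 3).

7

2P: tangent at (32, 3): λ = (3·32² + 31)/(2·3) ≡ 32/6. 6⁻¹ ≡ 31 (mod 37) since 6·31 = 186 ≡ 1, so λ ≡ 32·31 ≡ 30.
  x = λ² - 32 - 32 = 900 - 64 ≡ 22; y = λ·(32 - 22) - 3 ≡ 1. → (22, 1)
3P: (22, 1) + (32, 3). λ = (3 - 1)/(32 - 22) ≡ 2/10 mod 37. 10⁻¹ ≡ 26 (mod 37), so λ ≡ 15.
  x = λ² - 22 - 32 = 225 - 54 ≡ 23; y = λ·(22 - 23) - 1 ≡ 21. → (23, 21)
4P: (23, 21) + (32, 3). λ = (3 - 21)/(32 - 23) ≡ 19/9 mod 37. 9⁻¹ ≡ 33 (mod 37) since 9·33 = 297 ≡ 1, so λ ≡ 35.
  x = λ² - 23 - 32 = 1225 - 55 ≡ 23; y = λ·(23 - 23) - 21 ≡ 16. → (23, 16)
5P: (23, 16) + (32, 3). λ = (3 - 16)/(32 - 23) ≡ 24/9 mod 37. 9⁻¹ ≡ 33 (mod 37), so λ ≡ 15.
  x = λ² - 23 - 32 = 225 - 55 ≡ 22; y = λ·(23 - 22) - 16 ≡ 36. → (22, 36)
6P: (22, 36) + (32, 3). λ = (3 - 36)/(32 - 22) ≡ 4/10 mod 37. 10⁻¹ ≡ 26 (mod 37) since 10·26 = 260 ≡ 1, so λ ≡ 30.
  x = λ² - 22 - 32 = 900 - 54 ≡ 32; y = λ·(22 - 32) - 36 ≡ 34. → (32, 34)
7P: (32, 34) + (32, 3): same x and y₁ ≡ -y₂, so the sum is 𝒪.
7P = 𝒪, so the order is 7.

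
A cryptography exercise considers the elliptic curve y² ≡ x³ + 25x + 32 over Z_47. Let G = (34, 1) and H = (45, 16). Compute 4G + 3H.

First 4G:
Repeated addition: build up to 4G.
2G: tangent at (34, 1): λ = (3·34² + 25)/(2·1) ≡ 15/2. 2⁻¹ ≡ 24 (mod 47), so λ ≡ 15·24 ≡ 31.
  x = λ² - 34 - 34 = 961 - 68 ≡ 0; y = λ·(34 - 0) - 1 ≡ 19. → (0, 19)
3G: (0, 19) + (34, 1). λ = (1 - 19)/(34 - 0) ≡ 29/34 mod 47. 34⁻¹ ≡ 18 (mod 47), so λ ≡ 5.
  x = λ² - 0 - 34 = 25 - 34 ≡ 38; y = λ·(0 - 38) - 19 ≡ 26. → (38, 26)
4G: (38, 26) + (34, 1). λ = (1 - 26)/(34 - 38) ≡ 22/43 mod 47. 43⁻¹ ≡ 35 (mod 47) since 43·35 = 1505 ≡ 1, so λ ≡ 18.
  x = λ² - 38 - 34 = 324 - 72 ≡ 17; y = λ·(38 - 17) - 26 ≡ 23. → (17, 23)
4G = (17, 23).
Next 3H:
Repeated addition: build up to 3H.
2H: tangent at (45, 16): λ = (3·45² + 25)/(2·16) ≡ 37/32. 32⁻¹ ≡ 25 (mod 47) since 32·25 = 800 ≡ 1, so λ ≡ 37·25 ≡ 32.
  x = λ² - 45 - 45 = 1024 - 90 ≡ 41; y = λ·(45 - 41) - 16 ≡ 18. → (41, 18)
3H: (41, 18) + (45, 16). λ = (16 - 18)/(45 - 41) ≡ 45/4 mod 47. 4⁻¹ ≡ 12 (mod 47), so λ ≡ 23.
  x = λ² - 41 - 45 = 529 - 86 ≡ 20; y = λ·(41 - 20) - 18 ≡ 42. → (20, 42)
3H = (20, 42).
Finally 4G + 3H:
(17, 23) + (20, 42). λ = (42 - 23)/(20 - 17) ≡ 19/3 mod 47. 3⁻¹ ≡ 16 (mod 47) since 3·16 = 48 ≡ 1, so λ ≡ 22.
  x = λ² - 17 - 20 = 484 - 37 ≡ 24; y = λ·(17 - 24) - 23 ≡ 11. → (24, 11)

(24, 11)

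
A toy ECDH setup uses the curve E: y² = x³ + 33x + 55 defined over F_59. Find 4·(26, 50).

(39, 3)

Write Q = (26, 50).
Double-and-add on 4 = (100)₂. Start with Q = (26, 50) for the leading 1-bit.
double: tangent at (26, 50): λ = (3·26² + 33)/(2·50) ≡ 55/41. 41⁻¹ ≡ 36 (mod 59), so λ ≡ 55·36 ≡ 33.
  x = λ² - 26 - 26 = 1089 - 52 ≡ 34; y = λ·(26 - 34) - 50 ≡ 40. → (34, 40)
double: tangent at (34, 40): λ = (3·34² + 33)/(2·40) ≡ 20/21. 21⁻¹ ≡ 45 (mod 59) since 21·45 = 945 ≡ 1, so λ ≡ 20·45 ≡ 15.
  x = λ² - 34 - 34 = 225 - 68 ≡ 39; y = λ·(34 - 39) - 40 ≡ 3. → (39, 3)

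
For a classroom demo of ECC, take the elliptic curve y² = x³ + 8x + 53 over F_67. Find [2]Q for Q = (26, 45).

tangent at (26, 45): λ = (3·26² + 8)/(2·45) ≡ 26/23. 23⁻¹ ≡ 35 (mod 67), so λ ≡ 26·35 ≡ 39.
  x = λ² - 26 - 26 = 1521 - 52 ≡ 62; y = λ·(26 - 62) - 45 ≡ 25. → (62, 25)

(62, 25)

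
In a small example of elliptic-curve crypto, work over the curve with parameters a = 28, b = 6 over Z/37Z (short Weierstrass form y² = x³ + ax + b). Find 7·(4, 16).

Write G = (4, 16).
Repeated addition: build up to 7G.
2G: tangent at (4, 16): λ = (3·4² + 28)/(2·16) ≡ 2/32. 32⁻¹ ≡ 22 (mod 37), so λ ≡ 2·22 ≡ 7.
  x = λ² - 4 - 4 = 49 - 8 ≡ 4; y = λ·(4 - 4) - 16 ≡ 21. → (4, 21)
3G: (4, 21) + (4, 16): same x and y₁ ≡ -y₂, so the sum is 𝒪.
4G: 𝒪 + (4, 16) = (4, 16) (identity).
5G: tangent at (4, 16): λ = (3·4² + 28)/(2·16) ≡ 2/32. 32⁻¹ ≡ 22 (mod 37), so λ ≡ 2·22 ≡ 7.
  x = λ² - 4 - 4 = 49 - 8 ≡ 4; y = λ·(4 - 4) - 16 ≡ 21. → (4, 21)
6G: (4, 21) + (4, 16): same x and y₁ ≡ -y₂, so the sum is 𝒪.
7G: 𝒪 + (4, 16) = (4, 16) (identity).

(4, 16)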